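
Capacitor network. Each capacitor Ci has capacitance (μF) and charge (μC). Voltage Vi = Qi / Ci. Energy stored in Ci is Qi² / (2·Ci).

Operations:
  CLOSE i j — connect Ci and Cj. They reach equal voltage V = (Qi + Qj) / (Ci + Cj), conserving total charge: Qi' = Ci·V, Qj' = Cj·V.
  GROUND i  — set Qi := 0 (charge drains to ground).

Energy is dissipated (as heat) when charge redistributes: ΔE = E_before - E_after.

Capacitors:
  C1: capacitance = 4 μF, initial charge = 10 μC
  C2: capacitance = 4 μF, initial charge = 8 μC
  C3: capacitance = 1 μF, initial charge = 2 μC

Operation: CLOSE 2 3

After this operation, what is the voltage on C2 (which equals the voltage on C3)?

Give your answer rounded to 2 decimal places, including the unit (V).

Answer: 2.00 V

Derivation:
Initial: C1(4μF, Q=10μC, V=2.50V), C2(4μF, Q=8μC, V=2.00V), C3(1μF, Q=2μC, V=2.00V)
Op 1: CLOSE 2-3: Q_total=10.00, C_total=5.00, V=2.00; Q2=8.00, Q3=2.00; dissipated=0.000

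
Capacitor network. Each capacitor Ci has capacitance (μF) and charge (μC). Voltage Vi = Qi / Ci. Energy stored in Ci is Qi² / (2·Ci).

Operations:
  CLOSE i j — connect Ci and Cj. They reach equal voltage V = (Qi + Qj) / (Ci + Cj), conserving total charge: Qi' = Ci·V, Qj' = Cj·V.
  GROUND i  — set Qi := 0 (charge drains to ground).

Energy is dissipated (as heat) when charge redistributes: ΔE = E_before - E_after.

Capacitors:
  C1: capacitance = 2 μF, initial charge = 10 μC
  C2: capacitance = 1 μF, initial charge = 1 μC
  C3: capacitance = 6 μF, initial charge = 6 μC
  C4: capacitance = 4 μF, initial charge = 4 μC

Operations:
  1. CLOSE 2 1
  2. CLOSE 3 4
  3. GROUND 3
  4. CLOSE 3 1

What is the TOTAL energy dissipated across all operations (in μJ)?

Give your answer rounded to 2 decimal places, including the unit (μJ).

Initial: C1(2μF, Q=10μC, V=5.00V), C2(1μF, Q=1μC, V=1.00V), C3(6μF, Q=6μC, V=1.00V), C4(4μF, Q=4μC, V=1.00V)
Op 1: CLOSE 2-1: Q_total=11.00, C_total=3.00, V=3.67; Q2=3.67, Q1=7.33; dissipated=5.333
Op 2: CLOSE 3-4: Q_total=10.00, C_total=10.00, V=1.00; Q3=6.00, Q4=4.00; dissipated=0.000
Op 3: GROUND 3: Q3=0; energy lost=3.000
Op 4: CLOSE 3-1: Q_total=7.33, C_total=8.00, V=0.92; Q3=5.50, Q1=1.83; dissipated=10.083
Total dissipated: 18.417 μJ

Answer: 18.42 μJ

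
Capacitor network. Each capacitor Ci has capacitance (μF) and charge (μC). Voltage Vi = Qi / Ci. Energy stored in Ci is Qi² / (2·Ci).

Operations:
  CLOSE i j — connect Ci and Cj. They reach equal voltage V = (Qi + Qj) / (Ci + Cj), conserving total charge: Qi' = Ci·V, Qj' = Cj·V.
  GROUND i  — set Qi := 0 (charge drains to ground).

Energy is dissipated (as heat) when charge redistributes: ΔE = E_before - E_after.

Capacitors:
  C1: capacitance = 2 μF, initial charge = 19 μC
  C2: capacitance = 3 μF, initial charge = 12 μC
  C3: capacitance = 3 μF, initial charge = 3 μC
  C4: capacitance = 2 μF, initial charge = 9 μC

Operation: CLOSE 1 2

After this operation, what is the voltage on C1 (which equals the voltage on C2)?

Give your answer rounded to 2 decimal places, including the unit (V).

Initial: C1(2μF, Q=19μC, V=9.50V), C2(3μF, Q=12μC, V=4.00V), C3(3μF, Q=3μC, V=1.00V), C4(2μF, Q=9μC, V=4.50V)
Op 1: CLOSE 1-2: Q_total=31.00, C_total=5.00, V=6.20; Q1=12.40, Q2=18.60; dissipated=18.150

Answer: 6.20 V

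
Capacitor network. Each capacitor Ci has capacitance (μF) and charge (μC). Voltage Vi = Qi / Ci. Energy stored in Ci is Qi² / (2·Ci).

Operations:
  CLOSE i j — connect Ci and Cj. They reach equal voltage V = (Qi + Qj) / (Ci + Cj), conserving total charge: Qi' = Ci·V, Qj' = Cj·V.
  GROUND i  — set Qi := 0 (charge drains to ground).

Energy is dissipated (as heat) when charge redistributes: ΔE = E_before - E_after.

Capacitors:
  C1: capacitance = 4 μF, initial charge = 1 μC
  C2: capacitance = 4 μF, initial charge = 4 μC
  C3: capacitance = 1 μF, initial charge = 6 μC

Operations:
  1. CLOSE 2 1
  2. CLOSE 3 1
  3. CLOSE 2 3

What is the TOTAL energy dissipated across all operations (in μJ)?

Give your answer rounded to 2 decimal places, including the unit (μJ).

Answer: 12.58 μJ

Derivation:
Initial: C1(4μF, Q=1μC, V=0.25V), C2(4μF, Q=4μC, V=1.00V), C3(1μF, Q=6μC, V=6.00V)
Op 1: CLOSE 2-1: Q_total=5.00, C_total=8.00, V=0.62; Q2=2.50, Q1=2.50; dissipated=0.562
Op 2: CLOSE 3-1: Q_total=8.50, C_total=5.00, V=1.70; Q3=1.70, Q1=6.80; dissipated=11.556
Op 3: CLOSE 2-3: Q_total=4.20, C_total=5.00, V=0.84; Q2=3.36, Q3=0.84; dissipated=0.462
Total dissipated: 12.581 μJ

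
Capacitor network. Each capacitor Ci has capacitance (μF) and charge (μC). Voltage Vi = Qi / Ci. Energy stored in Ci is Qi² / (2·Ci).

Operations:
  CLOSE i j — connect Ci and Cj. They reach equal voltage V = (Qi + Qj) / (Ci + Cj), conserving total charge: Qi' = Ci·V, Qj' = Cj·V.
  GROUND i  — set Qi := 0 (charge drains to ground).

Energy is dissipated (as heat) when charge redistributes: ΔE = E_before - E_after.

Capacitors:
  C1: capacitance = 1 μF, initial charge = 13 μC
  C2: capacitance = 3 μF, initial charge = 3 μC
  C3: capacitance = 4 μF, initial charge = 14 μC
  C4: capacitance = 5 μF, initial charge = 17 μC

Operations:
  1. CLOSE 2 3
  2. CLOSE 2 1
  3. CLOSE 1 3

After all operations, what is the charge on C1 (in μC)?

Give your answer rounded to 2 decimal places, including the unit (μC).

Initial: C1(1μF, Q=13μC, V=13.00V), C2(3μF, Q=3μC, V=1.00V), C3(4μF, Q=14μC, V=3.50V), C4(5μF, Q=17μC, V=3.40V)
Op 1: CLOSE 2-3: Q_total=17.00, C_total=7.00, V=2.43; Q2=7.29, Q3=9.71; dissipated=5.357
Op 2: CLOSE 2-1: Q_total=20.29, C_total=4.00, V=5.07; Q2=15.21, Q1=5.07; dissipated=41.908
Op 3: CLOSE 1-3: Q_total=14.79, C_total=5.00, V=2.96; Q1=2.96, Q3=11.83; dissipated=2.794
Final charges: Q1=2.96, Q2=15.21, Q3=11.83, Q4=17.00

Answer: 2.96 μC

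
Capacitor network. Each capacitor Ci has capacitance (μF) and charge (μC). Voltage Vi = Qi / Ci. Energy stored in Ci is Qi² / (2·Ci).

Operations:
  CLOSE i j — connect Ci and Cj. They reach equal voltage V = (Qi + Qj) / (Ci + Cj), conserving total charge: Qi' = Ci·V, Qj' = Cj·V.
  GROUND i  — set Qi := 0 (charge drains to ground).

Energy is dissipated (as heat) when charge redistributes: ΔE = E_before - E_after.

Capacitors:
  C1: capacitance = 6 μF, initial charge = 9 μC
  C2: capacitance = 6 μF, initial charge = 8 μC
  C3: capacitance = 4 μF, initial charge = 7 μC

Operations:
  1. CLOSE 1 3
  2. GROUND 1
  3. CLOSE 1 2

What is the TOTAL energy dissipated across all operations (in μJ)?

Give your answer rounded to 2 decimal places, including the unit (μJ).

Answer: 10.42 μJ

Derivation:
Initial: C1(6μF, Q=9μC, V=1.50V), C2(6μF, Q=8μC, V=1.33V), C3(4μF, Q=7μC, V=1.75V)
Op 1: CLOSE 1-3: Q_total=16.00, C_total=10.00, V=1.60; Q1=9.60, Q3=6.40; dissipated=0.075
Op 2: GROUND 1: Q1=0; energy lost=7.680
Op 3: CLOSE 1-2: Q_total=8.00, C_total=12.00, V=0.67; Q1=4.00, Q2=4.00; dissipated=2.667
Total dissipated: 10.422 μJ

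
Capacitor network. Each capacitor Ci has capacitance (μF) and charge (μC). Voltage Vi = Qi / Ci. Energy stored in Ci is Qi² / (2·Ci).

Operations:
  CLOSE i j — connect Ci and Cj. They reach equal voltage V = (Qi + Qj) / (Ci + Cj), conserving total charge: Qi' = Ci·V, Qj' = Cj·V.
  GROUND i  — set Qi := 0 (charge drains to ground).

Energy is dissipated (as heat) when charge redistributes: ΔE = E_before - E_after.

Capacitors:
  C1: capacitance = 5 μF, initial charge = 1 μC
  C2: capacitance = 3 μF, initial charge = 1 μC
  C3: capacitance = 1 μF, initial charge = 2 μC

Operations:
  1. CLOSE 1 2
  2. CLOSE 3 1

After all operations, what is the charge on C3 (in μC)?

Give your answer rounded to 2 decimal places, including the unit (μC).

Initial: C1(5μF, Q=1μC, V=0.20V), C2(3μF, Q=1μC, V=0.33V), C3(1μF, Q=2μC, V=2.00V)
Op 1: CLOSE 1-2: Q_total=2.00, C_total=8.00, V=0.25; Q1=1.25, Q2=0.75; dissipated=0.017
Op 2: CLOSE 3-1: Q_total=3.25, C_total=6.00, V=0.54; Q3=0.54, Q1=2.71; dissipated=1.276
Final charges: Q1=2.71, Q2=0.75, Q3=0.54

Answer: 0.54 μC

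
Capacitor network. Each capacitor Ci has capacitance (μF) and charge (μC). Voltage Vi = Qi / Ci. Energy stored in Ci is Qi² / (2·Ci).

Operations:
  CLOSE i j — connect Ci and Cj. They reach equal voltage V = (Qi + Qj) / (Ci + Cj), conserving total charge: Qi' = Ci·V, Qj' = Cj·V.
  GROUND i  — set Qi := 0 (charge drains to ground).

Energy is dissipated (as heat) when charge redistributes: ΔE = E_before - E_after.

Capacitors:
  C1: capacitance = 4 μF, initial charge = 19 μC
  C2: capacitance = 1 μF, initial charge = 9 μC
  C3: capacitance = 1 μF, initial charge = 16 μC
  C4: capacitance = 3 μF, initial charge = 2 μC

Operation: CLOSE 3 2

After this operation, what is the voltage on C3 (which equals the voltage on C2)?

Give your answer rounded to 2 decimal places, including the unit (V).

Answer: 12.50 V

Derivation:
Initial: C1(4μF, Q=19μC, V=4.75V), C2(1μF, Q=9μC, V=9.00V), C3(1μF, Q=16μC, V=16.00V), C4(3μF, Q=2μC, V=0.67V)
Op 1: CLOSE 3-2: Q_total=25.00, C_total=2.00, V=12.50; Q3=12.50, Q2=12.50; dissipated=12.250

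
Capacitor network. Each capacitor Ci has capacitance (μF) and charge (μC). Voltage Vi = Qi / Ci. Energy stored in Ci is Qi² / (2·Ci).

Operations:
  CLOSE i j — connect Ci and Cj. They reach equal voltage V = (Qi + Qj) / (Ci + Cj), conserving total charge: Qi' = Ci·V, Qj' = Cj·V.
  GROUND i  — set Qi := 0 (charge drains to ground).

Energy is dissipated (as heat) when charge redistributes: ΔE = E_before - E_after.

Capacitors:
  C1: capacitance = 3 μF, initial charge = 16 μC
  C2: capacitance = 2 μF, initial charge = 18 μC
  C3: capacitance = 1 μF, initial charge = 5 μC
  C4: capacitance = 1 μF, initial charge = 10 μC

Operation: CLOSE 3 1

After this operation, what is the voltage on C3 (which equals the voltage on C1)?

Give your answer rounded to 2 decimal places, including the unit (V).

Initial: C1(3μF, Q=16μC, V=5.33V), C2(2μF, Q=18μC, V=9.00V), C3(1μF, Q=5μC, V=5.00V), C4(1μF, Q=10μC, V=10.00V)
Op 1: CLOSE 3-1: Q_total=21.00, C_total=4.00, V=5.25; Q3=5.25, Q1=15.75; dissipated=0.042

Answer: 5.25 V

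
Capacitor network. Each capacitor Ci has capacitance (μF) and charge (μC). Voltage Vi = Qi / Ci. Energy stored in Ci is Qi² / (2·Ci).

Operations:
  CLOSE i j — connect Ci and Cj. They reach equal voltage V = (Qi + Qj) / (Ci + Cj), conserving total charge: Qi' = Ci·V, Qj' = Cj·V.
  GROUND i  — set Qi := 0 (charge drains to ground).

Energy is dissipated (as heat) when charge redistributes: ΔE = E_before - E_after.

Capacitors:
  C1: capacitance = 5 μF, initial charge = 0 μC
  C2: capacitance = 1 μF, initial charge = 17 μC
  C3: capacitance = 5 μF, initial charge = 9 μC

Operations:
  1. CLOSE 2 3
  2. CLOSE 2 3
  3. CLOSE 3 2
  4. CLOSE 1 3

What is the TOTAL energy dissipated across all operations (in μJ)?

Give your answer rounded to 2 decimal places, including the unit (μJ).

Answer: 119.74 μJ

Derivation:
Initial: C1(5μF, Q=0μC, V=0.00V), C2(1μF, Q=17μC, V=17.00V), C3(5μF, Q=9μC, V=1.80V)
Op 1: CLOSE 2-3: Q_total=26.00, C_total=6.00, V=4.33; Q2=4.33, Q3=21.67; dissipated=96.267
Op 2: CLOSE 2-3: Q_total=26.00, C_total=6.00, V=4.33; Q2=4.33, Q3=21.67; dissipated=0.000
Op 3: CLOSE 3-2: Q_total=26.00, C_total=6.00, V=4.33; Q3=21.67, Q2=4.33; dissipated=0.000
Op 4: CLOSE 1-3: Q_total=21.67, C_total=10.00, V=2.17; Q1=10.83, Q3=10.83; dissipated=23.472
Total dissipated: 119.739 μJ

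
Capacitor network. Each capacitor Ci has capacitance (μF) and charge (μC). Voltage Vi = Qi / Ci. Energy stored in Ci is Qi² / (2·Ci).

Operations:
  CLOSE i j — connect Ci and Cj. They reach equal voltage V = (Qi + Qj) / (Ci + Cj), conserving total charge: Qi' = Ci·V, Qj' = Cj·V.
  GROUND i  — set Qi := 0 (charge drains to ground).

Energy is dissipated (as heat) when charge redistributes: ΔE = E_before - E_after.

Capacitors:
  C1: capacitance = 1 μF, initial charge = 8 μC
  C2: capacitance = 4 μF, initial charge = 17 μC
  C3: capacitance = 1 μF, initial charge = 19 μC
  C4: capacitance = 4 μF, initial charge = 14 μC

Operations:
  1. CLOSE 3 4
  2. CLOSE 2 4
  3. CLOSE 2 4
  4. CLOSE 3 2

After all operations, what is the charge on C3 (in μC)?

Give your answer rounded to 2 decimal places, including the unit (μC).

Answer: 5.66 μC

Derivation:
Initial: C1(1μF, Q=8μC, V=8.00V), C2(4μF, Q=17μC, V=4.25V), C3(1μF, Q=19μC, V=19.00V), C4(4μF, Q=14μC, V=3.50V)
Op 1: CLOSE 3-4: Q_total=33.00, C_total=5.00, V=6.60; Q3=6.60, Q4=26.40; dissipated=96.100
Op 2: CLOSE 2-4: Q_total=43.40, C_total=8.00, V=5.42; Q2=21.70, Q4=21.70; dissipated=5.522
Op 3: CLOSE 2-4: Q_total=43.40, C_total=8.00, V=5.42; Q2=21.70, Q4=21.70; dissipated=0.000
Op 4: CLOSE 3-2: Q_total=28.30, C_total=5.00, V=5.66; Q3=5.66, Q2=22.64; dissipated=0.552
Final charges: Q1=8.00, Q2=22.64, Q3=5.66, Q4=21.70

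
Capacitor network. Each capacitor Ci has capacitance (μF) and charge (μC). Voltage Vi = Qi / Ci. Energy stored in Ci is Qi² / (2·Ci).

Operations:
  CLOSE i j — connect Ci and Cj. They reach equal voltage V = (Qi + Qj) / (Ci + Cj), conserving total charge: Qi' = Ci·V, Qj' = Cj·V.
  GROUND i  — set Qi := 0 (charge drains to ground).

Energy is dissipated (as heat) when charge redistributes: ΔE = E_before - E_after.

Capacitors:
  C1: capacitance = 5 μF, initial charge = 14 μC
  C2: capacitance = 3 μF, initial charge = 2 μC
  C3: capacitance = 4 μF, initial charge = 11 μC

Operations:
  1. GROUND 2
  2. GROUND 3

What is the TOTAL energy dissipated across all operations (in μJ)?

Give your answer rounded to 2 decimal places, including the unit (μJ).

Answer: 15.79 μJ

Derivation:
Initial: C1(5μF, Q=14μC, V=2.80V), C2(3μF, Q=2μC, V=0.67V), C3(4μF, Q=11μC, V=2.75V)
Op 1: GROUND 2: Q2=0; energy lost=0.667
Op 2: GROUND 3: Q3=0; energy lost=15.125
Total dissipated: 15.792 μJ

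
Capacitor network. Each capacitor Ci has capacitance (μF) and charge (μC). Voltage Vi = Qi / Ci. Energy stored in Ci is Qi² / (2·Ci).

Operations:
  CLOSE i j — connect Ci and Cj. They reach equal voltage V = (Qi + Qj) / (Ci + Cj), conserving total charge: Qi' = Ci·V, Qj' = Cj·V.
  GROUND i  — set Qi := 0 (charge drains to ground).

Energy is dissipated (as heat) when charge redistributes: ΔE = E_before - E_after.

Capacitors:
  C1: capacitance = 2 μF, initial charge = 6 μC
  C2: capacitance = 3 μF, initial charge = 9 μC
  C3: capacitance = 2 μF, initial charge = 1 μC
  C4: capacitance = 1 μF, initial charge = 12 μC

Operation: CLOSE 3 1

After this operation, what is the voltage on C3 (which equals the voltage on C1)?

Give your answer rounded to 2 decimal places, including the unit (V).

Initial: C1(2μF, Q=6μC, V=3.00V), C2(3μF, Q=9μC, V=3.00V), C3(2μF, Q=1μC, V=0.50V), C4(1μF, Q=12μC, V=12.00V)
Op 1: CLOSE 3-1: Q_total=7.00, C_total=4.00, V=1.75; Q3=3.50, Q1=3.50; dissipated=3.125

Answer: 1.75 V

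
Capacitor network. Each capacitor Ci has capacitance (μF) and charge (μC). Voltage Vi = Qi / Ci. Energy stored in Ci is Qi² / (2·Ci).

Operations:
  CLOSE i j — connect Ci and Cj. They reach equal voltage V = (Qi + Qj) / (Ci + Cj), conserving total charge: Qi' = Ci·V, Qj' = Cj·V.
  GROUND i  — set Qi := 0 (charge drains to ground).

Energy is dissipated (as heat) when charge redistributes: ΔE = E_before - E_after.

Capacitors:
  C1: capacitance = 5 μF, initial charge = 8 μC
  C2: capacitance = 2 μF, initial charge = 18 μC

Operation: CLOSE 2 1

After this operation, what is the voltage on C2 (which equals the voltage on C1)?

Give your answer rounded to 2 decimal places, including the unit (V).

Answer: 3.71 V

Derivation:
Initial: C1(5μF, Q=8μC, V=1.60V), C2(2μF, Q=18μC, V=9.00V)
Op 1: CLOSE 2-1: Q_total=26.00, C_total=7.00, V=3.71; Q2=7.43, Q1=18.57; dissipated=39.114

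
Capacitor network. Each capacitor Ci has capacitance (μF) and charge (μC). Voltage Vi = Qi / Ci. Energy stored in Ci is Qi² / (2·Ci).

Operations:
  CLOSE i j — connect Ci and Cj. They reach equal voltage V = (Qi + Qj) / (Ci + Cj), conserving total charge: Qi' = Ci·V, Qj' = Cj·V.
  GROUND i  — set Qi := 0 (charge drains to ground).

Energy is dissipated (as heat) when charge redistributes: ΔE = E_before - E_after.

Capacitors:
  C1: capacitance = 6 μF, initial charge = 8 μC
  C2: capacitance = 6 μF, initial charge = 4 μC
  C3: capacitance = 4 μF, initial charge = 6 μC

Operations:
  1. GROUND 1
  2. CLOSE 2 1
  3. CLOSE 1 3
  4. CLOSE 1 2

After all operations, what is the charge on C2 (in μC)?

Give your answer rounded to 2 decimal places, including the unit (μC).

Initial: C1(6μF, Q=8μC, V=1.33V), C2(6μF, Q=4μC, V=0.67V), C3(4μF, Q=6μC, V=1.50V)
Op 1: GROUND 1: Q1=0; energy lost=5.333
Op 2: CLOSE 2-1: Q_total=4.00, C_total=12.00, V=0.33; Q2=2.00, Q1=2.00; dissipated=0.667
Op 3: CLOSE 1-3: Q_total=8.00, C_total=10.00, V=0.80; Q1=4.80, Q3=3.20; dissipated=1.633
Op 4: CLOSE 1-2: Q_total=6.80, C_total=12.00, V=0.57; Q1=3.40, Q2=3.40; dissipated=0.327
Final charges: Q1=3.40, Q2=3.40, Q3=3.20

Answer: 3.40 μC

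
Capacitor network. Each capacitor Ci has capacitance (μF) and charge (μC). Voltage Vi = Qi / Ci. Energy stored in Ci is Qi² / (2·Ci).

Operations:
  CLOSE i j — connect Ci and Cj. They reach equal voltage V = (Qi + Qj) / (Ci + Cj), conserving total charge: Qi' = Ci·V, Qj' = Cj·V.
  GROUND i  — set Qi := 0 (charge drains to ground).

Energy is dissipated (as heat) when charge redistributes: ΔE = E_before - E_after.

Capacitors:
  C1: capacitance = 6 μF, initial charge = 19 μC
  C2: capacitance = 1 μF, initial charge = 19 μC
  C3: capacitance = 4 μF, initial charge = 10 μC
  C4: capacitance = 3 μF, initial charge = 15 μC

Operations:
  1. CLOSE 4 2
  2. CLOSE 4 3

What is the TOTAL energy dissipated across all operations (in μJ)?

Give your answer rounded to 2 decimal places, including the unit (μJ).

Initial: C1(6μF, Q=19μC, V=3.17V), C2(1μF, Q=19μC, V=19.00V), C3(4μF, Q=10μC, V=2.50V), C4(3μF, Q=15μC, V=5.00V)
Op 1: CLOSE 4-2: Q_total=34.00, C_total=4.00, V=8.50; Q4=25.50, Q2=8.50; dissipated=73.500
Op 2: CLOSE 4-3: Q_total=35.50, C_total=7.00, V=5.07; Q4=15.21, Q3=20.29; dissipated=30.857
Total dissipated: 104.357 μJ

Answer: 104.36 μJ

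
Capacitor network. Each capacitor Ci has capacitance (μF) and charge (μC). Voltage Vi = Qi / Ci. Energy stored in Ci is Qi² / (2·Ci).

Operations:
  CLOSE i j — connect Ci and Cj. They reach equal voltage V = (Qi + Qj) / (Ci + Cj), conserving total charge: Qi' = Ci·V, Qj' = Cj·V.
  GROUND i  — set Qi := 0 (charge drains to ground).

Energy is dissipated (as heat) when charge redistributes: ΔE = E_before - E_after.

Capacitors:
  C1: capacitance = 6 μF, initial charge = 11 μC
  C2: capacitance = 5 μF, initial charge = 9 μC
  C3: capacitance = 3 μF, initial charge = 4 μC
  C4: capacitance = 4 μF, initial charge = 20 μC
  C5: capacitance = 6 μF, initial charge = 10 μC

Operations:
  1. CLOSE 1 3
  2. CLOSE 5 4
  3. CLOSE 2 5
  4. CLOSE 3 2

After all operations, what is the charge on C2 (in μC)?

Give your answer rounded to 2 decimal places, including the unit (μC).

Answer: 10.80 μC

Derivation:
Initial: C1(6μF, Q=11μC, V=1.83V), C2(5μF, Q=9μC, V=1.80V), C3(3μF, Q=4μC, V=1.33V), C4(4μF, Q=20μC, V=5.00V), C5(6μF, Q=10μC, V=1.67V)
Op 1: CLOSE 1-3: Q_total=15.00, C_total=9.00, V=1.67; Q1=10.00, Q3=5.00; dissipated=0.250
Op 2: CLOSE 5-4: Q_total=30.00, C_total=10.00, V=3.00; Q5=18.00, Q4=12.00; dissipated=13.333
Op 3: CLOSE 2-5: Q_total=27.00, C_total=11.00, V=2.45; Q2=12.27, Q5=14.73; dissipated=1.964
Op 4: CLOSE 3-2: Q_total=17.27, C_total=8.00, V=2.16; Q3=6.48, Q2=10.80; dissipated=0.582
Final charges: Q1=10.00, Q2=10.80, Q3=6.48, Q4=12.00, Q5=14.73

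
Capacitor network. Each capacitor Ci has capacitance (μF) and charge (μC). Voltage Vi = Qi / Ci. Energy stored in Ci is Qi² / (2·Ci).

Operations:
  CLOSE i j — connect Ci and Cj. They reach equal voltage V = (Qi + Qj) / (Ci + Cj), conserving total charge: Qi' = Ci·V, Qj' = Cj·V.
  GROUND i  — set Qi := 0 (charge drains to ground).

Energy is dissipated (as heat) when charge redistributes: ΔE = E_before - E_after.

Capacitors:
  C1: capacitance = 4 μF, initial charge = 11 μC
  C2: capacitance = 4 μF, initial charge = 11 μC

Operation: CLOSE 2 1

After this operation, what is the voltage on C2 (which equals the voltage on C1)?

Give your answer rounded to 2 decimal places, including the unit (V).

Initial: C1(4μF, Q=11μC, V=2.75V), C2(4μF, Q=11μC, V=2.75V)
Op 1: CLOSE 2-1: Q_total=22.00, C_total=8.00, V=2.75; Q2=11.00, Q1=11.00; dissipated=0.000

Answer: 2.75 V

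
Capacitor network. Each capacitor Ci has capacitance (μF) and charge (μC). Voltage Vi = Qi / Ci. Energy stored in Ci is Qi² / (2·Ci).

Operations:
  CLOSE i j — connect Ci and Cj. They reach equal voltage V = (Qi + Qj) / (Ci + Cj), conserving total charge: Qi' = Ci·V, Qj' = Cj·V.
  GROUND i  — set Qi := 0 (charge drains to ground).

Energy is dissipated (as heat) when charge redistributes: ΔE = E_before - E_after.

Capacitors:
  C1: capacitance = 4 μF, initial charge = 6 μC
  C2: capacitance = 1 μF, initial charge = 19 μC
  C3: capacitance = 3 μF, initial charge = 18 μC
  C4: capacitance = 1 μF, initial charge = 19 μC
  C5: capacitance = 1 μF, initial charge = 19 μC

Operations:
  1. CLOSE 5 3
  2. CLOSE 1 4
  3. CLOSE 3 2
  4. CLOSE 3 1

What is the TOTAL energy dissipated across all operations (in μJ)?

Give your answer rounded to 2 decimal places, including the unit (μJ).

Initial: C1(4μF, Q=6μC, V=1.50V), C2(1μF, Q=19μC, V=19.00V), C3(3μF, Q=18μC, V=6.00V), C4(1μF, Q=19μC, V=19.00V), C5(1μF, Q=19μC, V=19.00V)
Op 1: CLOSE 5-3: Q_total=37.00, C_total=4.00, V=9.25; Q5=9.25, Q3=27.75; dissipated=63.375
Op 2: CLOSE 1-4: Q_total=25.00, C_total=5.00, V=5.00; Q1=20.00, Q4=5.00; dissipated=122.500
Op 3: CLOSE 3-2: Q_total=46.75, C_total=4.00, V=11.69; Q3=35.06, Q2=11.69; dissipated=35.648
Op 4: CLOSE 3-1: Q_total=55.06, C_total=7.00, V=7.87; Q3=23.60, Q1=31.46; dissipated=38.334
Total dissipated: 259.857 μJ

Answer: 259.86 μJ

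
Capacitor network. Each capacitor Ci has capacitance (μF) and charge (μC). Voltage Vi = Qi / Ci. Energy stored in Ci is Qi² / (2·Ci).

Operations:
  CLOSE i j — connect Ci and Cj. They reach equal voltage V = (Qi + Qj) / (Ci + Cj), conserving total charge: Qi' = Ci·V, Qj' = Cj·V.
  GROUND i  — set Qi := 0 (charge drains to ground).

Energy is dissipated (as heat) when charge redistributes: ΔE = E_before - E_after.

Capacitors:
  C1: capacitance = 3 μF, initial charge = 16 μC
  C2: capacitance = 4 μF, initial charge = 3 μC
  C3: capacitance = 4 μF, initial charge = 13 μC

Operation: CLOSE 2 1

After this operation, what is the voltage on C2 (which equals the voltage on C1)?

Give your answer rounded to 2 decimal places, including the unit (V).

Answer: 2.71 V

Derivation:
Initial: C1(3μF, Q=16μC, V=5.33V), C2(4μF, Q=3μC, V=0.75V), C3(4μF, Q=13μC, V=3.25V)
Op 1: CLOSE 2-1: Q_total=19.00, C_total=7.00, V=2.71; Q2=10.86, Q1=8.14; dissipated=18.006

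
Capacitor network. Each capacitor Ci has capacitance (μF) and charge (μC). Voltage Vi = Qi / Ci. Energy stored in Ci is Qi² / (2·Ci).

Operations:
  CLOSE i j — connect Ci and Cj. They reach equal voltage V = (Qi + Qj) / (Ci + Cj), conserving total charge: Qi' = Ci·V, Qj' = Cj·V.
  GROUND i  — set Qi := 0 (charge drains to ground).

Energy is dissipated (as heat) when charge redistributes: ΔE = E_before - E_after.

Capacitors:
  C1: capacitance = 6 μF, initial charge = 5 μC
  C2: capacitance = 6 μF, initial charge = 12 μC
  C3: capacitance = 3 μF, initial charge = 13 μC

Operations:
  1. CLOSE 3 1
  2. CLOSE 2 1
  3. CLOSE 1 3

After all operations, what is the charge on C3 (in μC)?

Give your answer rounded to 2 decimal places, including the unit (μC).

Initial: C1(6μF, Q=5μC, V=0.83V), C2(6μF, Q=12μC, V=2.00V), C3(3μF, Q=13μC, V=4.33V)
Op 1: CLOSE 3-1: Q_total=18.00, C_total=9.00, V=2.00; Q3=6.00, Q1=12.00; dissipated=12.250
Op 2: CLOSE 2-1: Q_total=24.00, C_total=12.00, V=2.00; Q2=12.00, Q1=12.00; dissipated=0.000
Op 3: CLOSE 1-3: Q_total=18.00, C_total=9.00, V=2.00; Q1=12.00, Q3=6.00; dissipated=0.000
Final charges: Q1=12.00, Q2=12.00, Q3=6.00

Answer: 6.00 μC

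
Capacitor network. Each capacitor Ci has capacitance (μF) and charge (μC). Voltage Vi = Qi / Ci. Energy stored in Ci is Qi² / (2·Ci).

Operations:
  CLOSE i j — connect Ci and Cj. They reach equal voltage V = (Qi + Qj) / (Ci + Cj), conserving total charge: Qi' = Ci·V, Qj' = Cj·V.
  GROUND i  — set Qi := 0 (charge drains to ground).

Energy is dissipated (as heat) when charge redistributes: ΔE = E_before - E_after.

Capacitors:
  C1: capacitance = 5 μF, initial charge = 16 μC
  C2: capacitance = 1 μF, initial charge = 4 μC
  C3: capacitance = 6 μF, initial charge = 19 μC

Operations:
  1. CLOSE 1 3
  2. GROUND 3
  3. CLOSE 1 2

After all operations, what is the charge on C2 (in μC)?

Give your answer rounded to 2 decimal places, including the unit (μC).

Answer: 3.32 μC

Derivation:
Initial: C1(5μF, Q=16μC, V=3.20V), C2(1μF, Q=4μC, V=4.00V), C3(6μF, Q=19μC, V=3.17V)
Op 1: CLOSE 1-3: Q_total=35.00, C_total=11.00, V=3.18; Q1=15.91, Q3=19.09; dissipated=0.002
Op 2: GROUND 3: Q3=0; energy lost=30.372
Op 3: CLOSE 1-2: Q_total=19.91, C_total=6.00, V=3.32; Q1=16.59, Q2=3.32; dissipated=0.279
Final charges: Q1=16.59, Q2=3.32, Q3=0.00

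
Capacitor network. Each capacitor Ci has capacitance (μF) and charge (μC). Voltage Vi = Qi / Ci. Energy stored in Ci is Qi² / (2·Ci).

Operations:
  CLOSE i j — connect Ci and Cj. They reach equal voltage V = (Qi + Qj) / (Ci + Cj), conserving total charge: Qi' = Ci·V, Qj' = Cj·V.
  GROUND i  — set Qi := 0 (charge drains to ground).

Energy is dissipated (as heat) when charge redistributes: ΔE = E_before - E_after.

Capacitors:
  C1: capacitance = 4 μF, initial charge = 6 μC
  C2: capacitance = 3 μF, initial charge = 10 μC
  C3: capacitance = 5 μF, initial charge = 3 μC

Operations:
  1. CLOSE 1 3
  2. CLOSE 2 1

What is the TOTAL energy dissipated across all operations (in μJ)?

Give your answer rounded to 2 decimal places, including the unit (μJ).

Answer: 5.57 μJ

Derivation:
Initial: C1(4μF, Q=6μC, V=1.50V), C2(3μF, Q=10μC, V=3.33V), C3(5μF, Q=3μC, V=0.60V)
Op 1: CLOSE 1-3: Q_total=9.00, C_total=9.00, V=1.00; Q1=4.00, Q3=5.00; dissipated=0.900
Op 2: CLOSE 2-1: Q_total=14.00, C_total=7.00, V=2.00; Q2=6.00, Q1=8.00; dissipated=4.667
Total dissipated: 5.567 μJ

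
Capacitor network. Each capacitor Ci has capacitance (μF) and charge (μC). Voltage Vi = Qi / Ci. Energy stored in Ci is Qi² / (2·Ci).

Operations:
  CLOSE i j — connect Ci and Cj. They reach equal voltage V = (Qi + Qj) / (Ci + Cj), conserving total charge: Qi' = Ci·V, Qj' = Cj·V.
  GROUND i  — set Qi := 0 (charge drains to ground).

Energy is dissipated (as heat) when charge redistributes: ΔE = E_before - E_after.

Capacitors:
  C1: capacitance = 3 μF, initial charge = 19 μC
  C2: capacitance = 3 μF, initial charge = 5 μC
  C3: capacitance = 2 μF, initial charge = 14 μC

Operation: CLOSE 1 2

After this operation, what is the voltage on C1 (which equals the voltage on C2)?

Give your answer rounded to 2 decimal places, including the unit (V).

Answer: 4.00 V

Derivation:
Initial: C1(3μF, Q=19μC, V=6.33V), C2(3μF, Q=5μC, V=1.67V), C3(2μF, Q=14μC, V=7.00V)
Op 1: CLOSE 1-2: Q_total=24.00, C_total=6.00, V=4.00; Q1=12.00, Q2=12.00; dissipated=16.333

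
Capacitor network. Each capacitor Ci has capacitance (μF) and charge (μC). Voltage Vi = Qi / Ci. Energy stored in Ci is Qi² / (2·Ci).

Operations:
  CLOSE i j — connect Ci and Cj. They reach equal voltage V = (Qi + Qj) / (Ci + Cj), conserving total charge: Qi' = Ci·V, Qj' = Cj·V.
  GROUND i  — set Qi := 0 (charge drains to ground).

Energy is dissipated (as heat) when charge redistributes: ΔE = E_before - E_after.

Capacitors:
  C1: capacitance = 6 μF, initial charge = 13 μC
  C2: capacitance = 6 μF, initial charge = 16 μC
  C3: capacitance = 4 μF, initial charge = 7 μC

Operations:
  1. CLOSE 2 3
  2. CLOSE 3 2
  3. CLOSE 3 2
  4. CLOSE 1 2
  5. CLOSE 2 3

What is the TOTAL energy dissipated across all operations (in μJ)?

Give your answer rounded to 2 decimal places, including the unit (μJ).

Answer: 1.04 μJ

Derivation:
Initial: C1(6μF, Q=13μC, V=2.17V), C2(6μF, Q=16μC, V=2.67V), C3(4μF, Q=7μC, V=1.75V)
Op 1: CLOSE 2-3: Q_total=23.00, C_total=10.00, V=2.30; Q2=13.80, Q3=9.20; dissipated=1.008
Op 2: CLOSE 3-2: Q_total=23.00, C_total=10.00, V=2.30; Q3=9.20, Q2=13.80; dissipated=0.000
Op 3: CLOSE 3-2: Q_total=23.00, C_total=10.00, V=2.30; Q3=9.20, Q2=13.80; dissipated=0.000
Op 4: CLOSE 1-2: Q_total=26.80, C_total=12.00, V=2.23; Q1=13.40, Q2=13.40; dissipated=0.027
Op 5: CLOSE 2-3: Q_total=22.60, C_total=10.00, V=2.26; Q2=13.56, Q3=9.04; dissipated=0.005
Total dissipated: 1.040 μJ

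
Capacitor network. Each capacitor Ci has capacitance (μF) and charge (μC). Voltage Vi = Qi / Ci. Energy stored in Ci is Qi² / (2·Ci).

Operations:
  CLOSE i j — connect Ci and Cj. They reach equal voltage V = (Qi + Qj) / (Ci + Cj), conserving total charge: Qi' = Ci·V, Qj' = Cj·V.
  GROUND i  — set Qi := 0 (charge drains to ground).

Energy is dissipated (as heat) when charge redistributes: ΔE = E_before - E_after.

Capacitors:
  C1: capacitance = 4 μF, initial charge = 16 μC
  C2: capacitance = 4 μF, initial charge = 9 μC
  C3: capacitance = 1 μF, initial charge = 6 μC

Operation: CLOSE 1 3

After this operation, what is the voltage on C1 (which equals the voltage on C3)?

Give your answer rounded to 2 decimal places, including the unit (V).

Answer: 4.40 V

Derivation:
Initial: C1(4μF, Q=16μC, V=4.00V), C2(4μF, Q=9μC, V=2.25V), C3(1μF, Q=6μC, V=6.00V)
Op 1: CLOSE 1-3: Q_total=22.00, C_total=5.00, V=4.40; Q1=17.60, Q3=4.40; dissipated=1.600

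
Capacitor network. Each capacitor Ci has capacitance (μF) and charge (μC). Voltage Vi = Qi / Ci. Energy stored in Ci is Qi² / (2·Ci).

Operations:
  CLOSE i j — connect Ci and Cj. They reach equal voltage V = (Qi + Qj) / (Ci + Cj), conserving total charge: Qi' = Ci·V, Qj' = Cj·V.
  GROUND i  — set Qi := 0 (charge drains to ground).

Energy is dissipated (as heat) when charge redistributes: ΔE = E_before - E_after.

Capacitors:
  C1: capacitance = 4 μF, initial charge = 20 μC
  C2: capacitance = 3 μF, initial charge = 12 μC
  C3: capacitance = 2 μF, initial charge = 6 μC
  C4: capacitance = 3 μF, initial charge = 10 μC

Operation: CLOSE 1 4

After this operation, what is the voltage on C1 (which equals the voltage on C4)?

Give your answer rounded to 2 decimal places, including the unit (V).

Initial: C1(4μF, Q=20μC, V=5.00V), C2(3μF, Q=12μC, V=4.00V), C3(2μF, Q=6μC, V=3.00V), C4(3μF, Q=10μC, V=3.33V)
Op 1: CLOSE 1-4: Q_total=30.00, C_total=7.00, V=4.29; Q1=17.14, Q4=12.86; dissipated=2.381

Answer: 4.29 V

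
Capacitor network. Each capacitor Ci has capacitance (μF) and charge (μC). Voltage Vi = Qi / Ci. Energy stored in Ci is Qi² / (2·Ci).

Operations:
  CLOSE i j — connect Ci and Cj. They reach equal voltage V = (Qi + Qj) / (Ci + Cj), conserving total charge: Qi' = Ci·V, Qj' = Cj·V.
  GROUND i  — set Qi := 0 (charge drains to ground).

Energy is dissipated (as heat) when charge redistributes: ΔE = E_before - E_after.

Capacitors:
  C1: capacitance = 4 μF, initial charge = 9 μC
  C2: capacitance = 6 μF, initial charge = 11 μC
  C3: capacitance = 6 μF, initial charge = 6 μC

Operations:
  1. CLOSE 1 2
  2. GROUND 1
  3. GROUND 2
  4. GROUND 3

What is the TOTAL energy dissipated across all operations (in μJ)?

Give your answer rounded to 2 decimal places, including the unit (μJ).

Initial: C1(4μF, Q=9μC, V=2.25V), C2(6μF, Q=11μC, V=1.83V), C3(6μF, Q=6μC, V=1.00V)
Op 1: CLOSE 1-2: Q_total=20.00, C_total=10.00, V=2.00; Q1=8.00, Q2=12.00; dissipated=0.208
Op 2: GROUND 1: Q1=0; energy lost=8.000
Op 3: GROUND 2: Q2=0; energy lost=12.000
Op 4: GROUND 3: Q3=0; energy lost=3.000
Total dissipated: 23.208 μJ

Answer: 23.21 μJ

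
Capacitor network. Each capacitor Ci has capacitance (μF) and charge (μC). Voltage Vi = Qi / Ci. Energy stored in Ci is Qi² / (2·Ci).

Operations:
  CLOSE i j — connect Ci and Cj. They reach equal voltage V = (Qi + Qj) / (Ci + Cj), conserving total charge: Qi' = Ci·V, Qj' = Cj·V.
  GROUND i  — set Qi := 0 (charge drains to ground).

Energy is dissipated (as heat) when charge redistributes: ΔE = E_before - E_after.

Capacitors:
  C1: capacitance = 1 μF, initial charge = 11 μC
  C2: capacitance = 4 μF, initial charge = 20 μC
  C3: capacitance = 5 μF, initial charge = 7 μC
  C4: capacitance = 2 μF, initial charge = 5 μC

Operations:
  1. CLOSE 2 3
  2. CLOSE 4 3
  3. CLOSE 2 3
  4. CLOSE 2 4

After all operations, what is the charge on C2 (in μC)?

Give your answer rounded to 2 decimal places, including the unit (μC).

Initial: C1(1μF, Q=11μC, V=11.00V), C2(4μF, Q=20μC, V=5.00V), C3(5μF, Q=7μC, V=1.40V), C4(2μF, Q=5μC, V=2.50V)
Op 1: CLOSE 2-3: Q_total=27.00, C_total=9.00, V=3.00; Q2=12.00, Q3=15.00; dissipated=14.400
Op 2: CLOSE 4-3: Q_total=20.00, C_total=7.00, V=2.86; Q4=5.71, Q3=14.29; dissipated=0.179
Op 3: CLOSE 2-3: Q_total=26.29, C_total=9.00, V=2.92; Q2=11.68, Q3=14.60; dissipated=0.023
Op 4: CLOSE 2-4: Q_total=17.40, C_total=6.00, V=2.90; Q2=11.60, Q4=5.80; dissipated=0.003
Final charges: Q1=11.00, Q2=11.60, Q3=14.60, Q4=5.80

Answer: 11.60 μC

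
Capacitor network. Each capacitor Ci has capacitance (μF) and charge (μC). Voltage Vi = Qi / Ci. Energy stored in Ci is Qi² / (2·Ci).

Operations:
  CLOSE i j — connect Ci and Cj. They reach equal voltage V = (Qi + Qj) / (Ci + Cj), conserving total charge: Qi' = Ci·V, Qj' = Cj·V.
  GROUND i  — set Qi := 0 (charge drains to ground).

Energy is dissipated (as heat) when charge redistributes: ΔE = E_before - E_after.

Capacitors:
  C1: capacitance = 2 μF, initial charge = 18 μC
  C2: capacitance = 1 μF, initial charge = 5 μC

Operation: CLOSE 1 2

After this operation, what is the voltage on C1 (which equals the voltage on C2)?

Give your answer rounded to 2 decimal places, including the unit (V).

Answer: 7.67 V

Derivation:
Initial: C1(2μF, Q=18μC, V=9.00V), C2(1μF, Q=5μC, V=5.00V)
Op 1: CLOSE 1-2: Q_total=23.00, C_total=3.00, V=7.67; Q1=15.33, Q2=7.67; dissipated=5.333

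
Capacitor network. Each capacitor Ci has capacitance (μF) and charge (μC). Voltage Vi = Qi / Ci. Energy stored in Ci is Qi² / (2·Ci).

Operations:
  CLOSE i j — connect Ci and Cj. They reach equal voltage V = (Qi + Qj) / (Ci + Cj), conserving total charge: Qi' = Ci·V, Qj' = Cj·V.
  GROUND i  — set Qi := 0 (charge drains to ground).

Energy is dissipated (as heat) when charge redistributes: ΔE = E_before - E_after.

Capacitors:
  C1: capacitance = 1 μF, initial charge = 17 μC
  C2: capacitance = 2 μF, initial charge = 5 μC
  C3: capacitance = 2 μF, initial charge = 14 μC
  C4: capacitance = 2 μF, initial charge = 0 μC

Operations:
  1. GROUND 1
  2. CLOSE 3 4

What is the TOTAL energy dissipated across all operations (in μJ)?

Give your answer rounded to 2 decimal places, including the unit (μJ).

Answer: 169.00 μJ

Derivation:
Initial: C1(1μF, Q=17μC, V=17.00V), C2(2μF, Q=5μC, V=2.50V), C3(2μF, Q=14μC, V=7.00V), C4(2μF, Q=0μC, V=0.00V)
Op 1: GROUND 1: Q1=0; energy lost=144.500
Op 2: CLOSE 3-4: Q_total=14.00, C_total=4.00, V=3.50; Q3=7.00, Q4=7.00; dissipated=24.500
Total dissipated: 169.000 μJ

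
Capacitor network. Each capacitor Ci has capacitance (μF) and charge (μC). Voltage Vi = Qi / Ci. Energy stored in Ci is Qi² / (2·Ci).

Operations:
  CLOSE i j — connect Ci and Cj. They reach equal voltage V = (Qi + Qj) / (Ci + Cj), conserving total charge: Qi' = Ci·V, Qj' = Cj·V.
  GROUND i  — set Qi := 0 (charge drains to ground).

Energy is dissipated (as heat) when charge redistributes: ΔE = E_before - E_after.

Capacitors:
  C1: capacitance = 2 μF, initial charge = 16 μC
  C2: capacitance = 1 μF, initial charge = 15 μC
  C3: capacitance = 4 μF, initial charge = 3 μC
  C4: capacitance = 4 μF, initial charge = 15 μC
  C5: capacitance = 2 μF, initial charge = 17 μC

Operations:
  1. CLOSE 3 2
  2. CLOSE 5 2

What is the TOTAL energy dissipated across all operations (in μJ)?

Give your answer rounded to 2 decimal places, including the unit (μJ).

Answer: 89.23 μJ

Derivation:
Initial: C1(2μF, Q=16μC, V=8.00V), C2(1μF, Q=15μC, V=15.00V), C3(4μF, Q=3μC, V=0.75V), C4(4μF, Q=15μC, V=3.75V), C5(2μF, Q=17μC, V=8.50V)
Op 1: CLOSE 3-2: Q_total=18.00, C_total=5.00, V=3.60; Q3=14.40, Q2=3.60; dissipated=81.225
Op 2: CLOSE 5-2: Q_total=20.60, C_total=3.00, V=6.87; Q5=13.73, Q2=6.87; dissipated=8.003
Total dissipated: 89.228 μJ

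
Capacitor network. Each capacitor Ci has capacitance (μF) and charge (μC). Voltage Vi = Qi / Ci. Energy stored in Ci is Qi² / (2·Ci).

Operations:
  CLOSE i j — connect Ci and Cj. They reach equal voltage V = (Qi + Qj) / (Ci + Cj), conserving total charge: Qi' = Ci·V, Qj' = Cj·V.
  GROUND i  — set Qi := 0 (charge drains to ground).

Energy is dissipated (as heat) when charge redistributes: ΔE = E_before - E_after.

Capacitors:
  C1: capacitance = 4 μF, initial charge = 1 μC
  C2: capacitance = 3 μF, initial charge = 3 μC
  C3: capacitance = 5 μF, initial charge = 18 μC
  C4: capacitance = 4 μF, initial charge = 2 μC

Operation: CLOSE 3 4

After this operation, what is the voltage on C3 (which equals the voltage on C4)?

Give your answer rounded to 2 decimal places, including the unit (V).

Answer: 2.22 V

Derivation:
Initial: C1(4μF, Q=1μC, V=0.25V), C2(3μF, Q=3μC, V=1.00V), C3(5μF, Q=18μC, V=3.60V), C4(4μF, Q=2μC, V=0.50V)
Op 1: CLOSE 3-4: Q_total=20.00, C_total=9.00, V=2.22; Q3=11.11, Q4=8.89; dissipated=10.678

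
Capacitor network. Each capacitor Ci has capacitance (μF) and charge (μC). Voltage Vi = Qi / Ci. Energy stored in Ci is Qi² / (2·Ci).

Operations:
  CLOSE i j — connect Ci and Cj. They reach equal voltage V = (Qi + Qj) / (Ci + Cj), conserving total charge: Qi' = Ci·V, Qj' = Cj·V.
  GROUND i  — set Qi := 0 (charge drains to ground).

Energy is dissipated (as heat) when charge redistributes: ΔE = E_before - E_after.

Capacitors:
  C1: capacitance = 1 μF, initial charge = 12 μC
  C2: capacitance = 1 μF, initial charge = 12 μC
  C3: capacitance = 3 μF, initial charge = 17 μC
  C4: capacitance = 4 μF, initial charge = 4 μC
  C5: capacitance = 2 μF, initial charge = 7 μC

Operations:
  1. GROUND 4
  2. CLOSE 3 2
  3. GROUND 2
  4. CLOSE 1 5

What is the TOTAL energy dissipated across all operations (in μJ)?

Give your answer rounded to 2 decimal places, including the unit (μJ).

Answer: 67.41 μJ

Derivation:
Initial: C1(1μF, Q=12μC, V=12.00V), C2(1μF, Q=12μC, V=12.00V), C3(3μF, Q=17μC, V=5.67V), C4(4μF, Q=4μC, V=1.00V), C5(2μF, Q=7μC, V=3.50V)
Op 1: GROUND 4: Q4=0; energy lost=2.000
Op 2: CLOSE 3-2: Q_total=29.00, C_total=4.00, V=7.25; Q3=21.75, Q2=7.25; dissipated=15.042
Op 3: GROUND 2: Q2=0; energy lost=26.281
Op 4: CLOSE 1-5: Q_total=19.00, C_total=3.00, V=6.33; Q1=6.33, Q5=12.67; dissipated=24.083
Total dissipated: 67.406 μJ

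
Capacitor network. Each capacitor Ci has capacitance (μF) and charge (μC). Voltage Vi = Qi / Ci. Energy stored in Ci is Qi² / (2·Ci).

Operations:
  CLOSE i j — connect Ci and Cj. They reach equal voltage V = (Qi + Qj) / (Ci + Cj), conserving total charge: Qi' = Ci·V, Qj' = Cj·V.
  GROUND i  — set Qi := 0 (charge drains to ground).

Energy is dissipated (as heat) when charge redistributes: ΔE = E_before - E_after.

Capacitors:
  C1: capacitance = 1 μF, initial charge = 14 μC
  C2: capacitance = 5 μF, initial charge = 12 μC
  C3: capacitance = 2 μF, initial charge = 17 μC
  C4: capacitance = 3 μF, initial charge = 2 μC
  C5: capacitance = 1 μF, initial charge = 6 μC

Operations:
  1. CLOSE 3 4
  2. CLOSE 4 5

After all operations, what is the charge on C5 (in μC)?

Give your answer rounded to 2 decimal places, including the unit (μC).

Answer: 4.35 μC

Derivation:
Initial: C1(1μF, Q=14μC, V=14.00V), C2(5μF, Q=12μC, V=2.40V), C3(2μF, Q=17μC, V=8.50V), C4(3μF, Q=2μC, V=0.67V), C5(1μF, Q=6μC, V=6.00V)
Op 1: CLOSE 3-4: Q_total=19.00, C_total=5.00, V=3.80; Q3=7.60, Q4=11.40; dissipated=36.817
Op 2: CLOSE 4-5: Q_total=17.40, C_total=4.00, V=4.35; Q4=13.05, Q5=4.35; dissipated=1.815
Final charges: Q1=14.00, Q2=12.00, Q3=7.60, Q4=13.05, Q5=4.35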